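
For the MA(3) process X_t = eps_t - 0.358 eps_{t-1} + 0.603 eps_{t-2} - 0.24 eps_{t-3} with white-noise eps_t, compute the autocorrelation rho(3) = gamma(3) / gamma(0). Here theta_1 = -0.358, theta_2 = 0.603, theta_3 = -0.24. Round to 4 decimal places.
\rho(3) = -0.1549

For an MA(q) process with theta_0 = 1, the autocovariance is
  gamma(k) = sigma^2 * sum_{i=0..q-k} theta_i * theta_{i+k},
and rho(k) = gamma(k) / gamma(0). Sigma^2 cancels.
  numerator   = (1)*(-0.24) = -0.24.
  denominator = (1)^2 + (-0.358)^2 + (0.603)^2 + (-0.24)^2 = 1.549373.
  rho(3) = -0.24 / 1.549373 = -0.1549.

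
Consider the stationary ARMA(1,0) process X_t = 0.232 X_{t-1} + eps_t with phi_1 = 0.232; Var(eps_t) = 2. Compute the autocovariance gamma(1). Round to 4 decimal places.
\gamma(1) = 0.4904

Multiply the model equation by X_{t-k} and take expectations. With theta_0 = psi_0 = 1 and psi_j the MA(infinity) weights, this gives
  gamma(k) - sum_i phi_i gamma(k-i) = c_k,
  c_k = sigma^2 * sum_{j=k..q} theta_j psi_{j-k}   (c_k = 0 for k > q),
using gamma(-m) = gamma(m).
Pure AR (q = 0): c_0 = sigma^2 = 2, c_k = 0 for k >= 1.
Equations for k = 0 and k = 1 (AR order 1):
  gamma(0) = phi_1 gamma(1) + c_0
  gamma(1) = phi_1 gamma(0) + c_1
Substituting the second into the first: gamma(0) (1 - phi_1^2) = c_0 + phi_1 c_1, so
  gamma(0) = c_0 / (1 - phi_1^2) = 2 / (1 - (0.232)^2) = 2 / 0.946176 = 2.113772.
  gamma(1) = phi_1 gamma(0) = (0.232)(2.113772) = 0.490395.
Therefore gamma(1) = 0.4904 (to 4 decimal places).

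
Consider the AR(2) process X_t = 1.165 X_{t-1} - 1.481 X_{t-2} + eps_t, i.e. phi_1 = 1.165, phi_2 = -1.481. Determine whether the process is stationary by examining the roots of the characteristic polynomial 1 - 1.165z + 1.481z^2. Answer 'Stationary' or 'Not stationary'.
\text{Not stationary}

The AR(p) characteristic polynomial is P(z) = 1 - 1.165z + 1.481z^2.
Stationarity requires all roots to lie outside the unit circle, i.e. |z| > 1 for every root.
Set 1 + (-1.165) z + (1.481) z^2 = 0, i.e. a z^2 + b z + c = 0 with a = 1.481, b = -1.165, c = 1.
Discriminant D = b^2 - 4ac = (-1.165)^2 - 4*(1.481)*1 = 1.357225 - (5.924) = -4.566775.
D < 0, so the roots are the complex-conjugate pair z = (-b +/- i sqrt(-D)) / (2a) = 0.3933 +/- 0.7215i.
For a conjugate pair |z|^2 = z * conj(z) = (product of roots) = c/a = 1/(1.481) = 0.675219, so |z| = sqrt(0.675219) = 0.8217 for both roots.
Moduli of all roots: 0.8217, 0.8217.
All moduli strictly greater than 1? No.
Verdict: Not stationary.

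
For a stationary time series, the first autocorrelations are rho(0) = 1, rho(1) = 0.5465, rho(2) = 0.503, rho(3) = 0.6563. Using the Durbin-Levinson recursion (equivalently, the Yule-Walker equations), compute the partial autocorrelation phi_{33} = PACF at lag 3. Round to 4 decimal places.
\phi_{33} = 0.4710

The PACF at lag k is phi_{kk}, the last component of the solution
to the Yule-Walker system G_k phi = r_k where
  (G_k)_{ij} = rho(|i - j|), (r_k)_i = rho(i), i,j = 1..k.
Equivalently, Durbin-Levinson gives phi_{kk} iteratively:
  phi_{11} = rho(1)
  phi_{kk} = [rho(k) - sum_{j=1..k-1} phi_{k-1,j} rho(k-j)]
            / [1 - sum_{j=1..k-1} phi_{k-1,j} rho(j)],
  phi_{k,j} = phi_{k-1,j} - phi_{kk} phi_{k-1,k-j},  j = 1..k-1.
Step k = 1:
  phi_11 = rho(1) = 0.5465.
Step k = 2:
  phi_22 = [rho(2) - phi_11 rho(1)] / [1 - phi_11 rho(1)] = [0.503 - (0.5465)(0.5465)] / [1 - (0.5465)(0.5465)]
         = 0.20433775 / 0.70133775 = 0.291354.
  Update: phi_21 = phi_11 - phi_22 phi_11 = 0.5465 - (0.291354)(0.5465) = 0.387275.
Step k = 3:
  phi_33 = [rho(3) - phi_21 rho(2) - phi_22 rho(1)] / [1 - phi_21 rho(1) - phi_22 rho(2)]
    numerator   = 0.6563 - (0.387275)(0.503) - (0.291354)(0.5465) = 0.30227562
    denominator = 1 - (0.387275)(0.5465) - (0.291354)(0.503) = 0.64180307
  phi_33 = 0.30227562 / 0.64180307 = 0.471.
Therefore phi_{33} = 0.4710.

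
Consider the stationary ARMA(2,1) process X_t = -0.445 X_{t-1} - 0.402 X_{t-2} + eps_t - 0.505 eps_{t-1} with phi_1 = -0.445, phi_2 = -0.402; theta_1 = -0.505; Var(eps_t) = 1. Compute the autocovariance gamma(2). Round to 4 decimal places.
\gamma(2) = -0.3847

Multiply the model equation by X_{t-k} and take expectations. With theta_0 = psi_0 = 1 and psi_j the MA(infinity) weights, this gives
  gamma(k) - sum_i phi_i gamma(k-i) = c_k,
  c_k = sigma^2 * sum_{j=k..q} theta_j psi_{j-k}   (c_k = 0 for k > q),
using gamma(-m) = gamma(m).
psi-weights needed (psi_j = theta_j + sum_i phi_i psi_{j-i}):
  psi_1 = theta_1 + phi_1 = -0.505 + (-0.445) = -0.95
Right-hand sides:
  c_0 = sigma^2 (1 + theta_1 psi_1) = 1 * (1 + (-0.505)(-0.95)) = 1 * 1.47975 = 1.47975
  c_1 = sigma^2 theta_1 = 1 * (-0.505) = -0.505
  c_2 = 0
Equations for k = 0, 1, 2 (AR order 2, c_2 = 0):
  (E0) gamma(0) = phi_1 gamma(1) + phi_2 gamma(2) + c_0
  (E1) gamma(1) = phi_1 gamma(0) + phi_2 gamma(1) + c_1
  (E2) gamma(2) = phi_1 gamma(1) + phi_2 gamma(0)
From (E1): gamma(1) = A gamma(0) + B with
  A = phi_1 / (1 - phi_2) = -0.445 / 1.402 = -0.317404,   B = c_1 / (1 - phi_2) = -0.505 / 1.402 = -0.3602.
Insert (E2) into (E0): gamma(0) (1 - phi_2^2) = phi_1 (1 + phi_2) gamma(1) + c_0.
  phi_1 (1 + phi_2) = (-0.445)(0.598) = -0.26611,   1 - phi_2^2 = 0.838396.
Replace gamma(1) by A gamma(0) + B and collect gamma(0):
  gamma(0) [0.838396 - (-0.26611)(-0.317404)] = (-0.26611)(-0.3602) + 1.47975
  gamma(0) * 0.753932 = 1.575603
  gamma(0) = 1.575603 / 0.753932 = 2.089848.
  gamma(1) = A gamma(0) + B = (-0.317404)(2.089848) + (-0.3602) = -1.023525.
  gamma(2) = phi_1 gamma(1) + phi_2 gamma(0) = (-0.445)(-1.023525) + (-0.402)(2.089848) = -0.38465.
Therefore gamma(2) = -0.3847 (to 4 decimal places).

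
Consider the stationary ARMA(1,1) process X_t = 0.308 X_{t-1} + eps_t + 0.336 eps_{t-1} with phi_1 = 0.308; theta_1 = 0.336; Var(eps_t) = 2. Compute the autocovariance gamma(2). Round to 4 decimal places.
\gamma(2) = 0.4836

Multiply the model equation by X_{t-k} and take expectations. With theta_0 = psi_0 = 1 and psi_j the MA(infinity) weights, this gives
  gamma(k) - sum_i phi_i gamma(k-i) = c_k,
  c_k = sigma^2 * sum_{j=k..q} theta_j psi_{j-k}   (c_k = 0 for k > q),
using gamma(-m) = gamma(m).
psi-weights needed (psi_j = theta_j + sum_i phi_i psi_{j-i}):
  psi_1 = theta_1 + phi_1 = 0.336 + (0.308) = 0.644
Right-hand sides:
  c_0 = sigma^2 (1 + theta_1 psi_1) = 2 * (1 + (0.336)(0.644)) = 2 * 1.216384 = 2.432768
  c_1 = sigma^2 theta_1 = 2 * (0.336) = 0.672
  c_2 = 0
Equations for k = 0 and k = 1 (AR order 1):
  gamma(0) = phi_1 gamma(1) + c_0
  gamma(1) = phi_1 gamma(0) + c_1
Substituting the second into the first: gamma(0) (1 - phi_1^2) = c_0 + phi_1 c_1, so
  gamma(0) = (c_0 + phi_1 c_1) / (1 - phi_1^2) = (2.432768 + (0.308)(0.672)) / (1 - (0.308)^2) = 2.639744 / 0.905136 = 2.916406.
  gamma(1) = phi_1 gamma(0) + c_1 = (0.308)(2.916406) + (0.672) = 1.570253.
For k = 2 (> q): gamma(2) = phi_1 gamma(1) = (0.308)(1.570253) = 0.483638.
Therefore gamma(2) = 0.4836 (to 4 decimal places).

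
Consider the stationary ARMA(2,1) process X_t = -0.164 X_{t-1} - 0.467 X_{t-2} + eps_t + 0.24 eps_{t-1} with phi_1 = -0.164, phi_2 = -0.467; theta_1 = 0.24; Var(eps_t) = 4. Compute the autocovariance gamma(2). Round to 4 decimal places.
\gamma(2) = -2.4408

Multiply the model equation by X_{t-k} and take expectations. With theta_0 = psi_0 = 1 and psi_j the MA(infinity) weights, this gives
  gamma(k) - sum_i phi_i gamma(k-i) = c_k,
  c_k = sigma^2 * sum_{j=k..q} theta_j psi_{j-k}   (c_k = 0 for k > q),
using gamma(-m) = gamma(m).
psi-weights needed (psi_j = theta_j + sum_i phi_i psi_{j-i}):
  psi_1 = theta_1 + phi_1 = 0.24 + (-0.164) = 0.076
Right-hand sides:
  c_0 = sigma^2 (1 + theta_1 psi_1) = 4 * (1 + (0.24)(0.076)) = 4 * 1.01824 = 4.07296
  c_1 = sigma^2 theta_1 = 4 * (0.24) = 0.96
  c_2 = 0
Equations for k = 0, 1, 2 (AR order 2, c_2 = 0):
  (E0) gamma(0) = phi_1 gamma(1) + phi_2 gamma(2) + c_0
  (E1) gamma(1) = phi_1 gamma(0) + phi_2 gamma(1) + c_1
  (E2) gamma(2) = phi_1 gamma(1) + phi_2 gamma(0)
From (E1): gamma(1) = A gamma(0) + B with
  A = phi_1 / (1 - phi_2) = -0.164 / 1.467 = -0.111793,   B = c_1 / (1 - phi_2) = 0.96 / 1.467 = 0.654397.
Insert (E2) into (E0): gamma(0) (1 - phi_2^2) = phi_1 (1 + phi_2) gamma(1) + c_0.
  phi_1 (1 + phi_2) = (-0.164)(0.533) = -0.087412,   1 - phi_2^2 = 0.781911.
Replace gamma(1) by A gamma(0) + B and collect gamma(0):
  gamma(0) [0.781911 - (-0.087412)(-0.111793)] = (-0.087412)(0.654397) + 4.07296
  gamma(0) * 0.772139 = 4.015758
  gamma(0) = 4.015758 / 0.772139 = 5.200823.
  gamma(1) = A gamma(0) + B = (-0.111793)(5.200823) + (0.654397) = 0.072982.
  gamma(2) = phi_1 gamma(1) + phi_2 gamma(0) = (-0.164)(0.072982) + (-0.467)(5.200823) = -2.440753.
Therefore gamma(2) = -2.4408 (to 4 decimal places).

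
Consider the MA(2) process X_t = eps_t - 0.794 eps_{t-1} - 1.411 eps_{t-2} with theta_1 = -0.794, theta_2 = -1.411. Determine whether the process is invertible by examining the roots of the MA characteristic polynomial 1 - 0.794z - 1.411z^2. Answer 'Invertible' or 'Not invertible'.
\text{Not invertible}

The MA(q) characteristic polynomial is P(z) = 1 - 0.794z - 1.411z^2.
Invertibility requires all roots to lie outside the unit circle, i.e. |z| > 1 for every root.
Set 1 + (-0.794) z + (-1.411) z^2 = 0, i.e. a z^2 + b z + c = 0 with a = -1.411, b = -0.794, c = 1.
Discriminant D = b^2 - 4ac = (-0.794)^2 - 4*(-1.411)*1 = 0.630436 - (-5.644) = 6.274436.
D >= 0, so the roots are real: z = (-b +/- sqrt(D)) / (2a) = (0.794 +/- 2.504882) / (-2.822).
  z_1 = (0.794 + 2.504882) / (-2.822) = -1.169,   |z_1| = 1.169.
  z_2 = (0.794 - 2.504882) / (-2.822) = 0.6063,   |z_2| = 0.6063.
Moduli of all roots: 1.1690, 0.6063.
All moduli strictly greater than 1? No.
Verdict: Not invertible.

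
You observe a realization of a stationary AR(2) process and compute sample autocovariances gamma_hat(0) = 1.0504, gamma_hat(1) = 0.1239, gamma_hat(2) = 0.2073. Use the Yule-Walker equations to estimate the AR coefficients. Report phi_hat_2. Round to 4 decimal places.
\hat\phi_{2} = 0.1860

The Yule-Walker equations for an AR(p) process read, in matrix form,
  Gamma_p phi = r_p,   with   (Gamma_p)_{ij} = gamma(|i - j|),
                       (r_p)_i = gamma(i),   i,j = 1..p.
Substitute the sample gammas (Toeplitz matrix and right-hand side of size 2):
  Gamma_p = [[1.0504, 0.1239], [0.1239, 1.0504]]
  r_p     = [0.1239, 0.2073]
Written out:
  1.0504 phi_1 + 0.1239 phi_2 = 0.1239
  0.1239 phi_1 + 1.0504 phi_2 = 0.2073
Solve by Cramer's rule:
  det = gamma(0)^2 - gamma(1)^2 = (1.0504)^2 - (0.1239)^2 = 1.10334016 - 0.01535121 = 1.08798895
  phi_hat_1 = [gamma(1) gamma(0) - gamma(1) gamma(2)] / det = [(0.1239)(1.0504) - (0.1239)(0.2073)] / 1.08798895 = 0.10446009 / 1.08798895 = 0.096
  phi_hat_2 = [gamma(0) gamma(2) - gamma(1)^2] / det = [(1.0504)(0.2073) - (0.1239)^2] / 1.08798895 = 0.20239671 / 1.08798895 = 0.186
So phi_hat = [0.0960, 0.1860].
Therefore phi_hat_2 = 0.1860.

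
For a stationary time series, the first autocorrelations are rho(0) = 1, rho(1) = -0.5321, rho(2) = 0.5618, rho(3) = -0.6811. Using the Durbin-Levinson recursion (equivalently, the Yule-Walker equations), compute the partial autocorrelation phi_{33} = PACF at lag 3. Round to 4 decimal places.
\phi_{33} = -0.4791

The PACF at lag k is phi_{kk}, the last component of the solution
to the Yule-Walker system G_k phi = r_k where
  (G_k)_{ij} = rho(|i - j|), (r_k)_i = rho(i), i,j = 1..k.
Equivalently, Durbin-Levinson gives phi_{kk} iteratively:
  phi_{11} = rho(1)
  phi_{kk} = [rho(k) - sum_{j=1..k-1} phi_{k-1,j} rho(k-j)]
            / [1 - sum_{j=1..k-1} phi_{k-1,j} rho(j)],
  phi_{k,j} = phi_{k-1,j} - phi_{kk} phi_{k-1,k-j},  j = 1..k-1.
Step k = 1:
  phi_11 = rho(1) = -0.5321.
Step k = 2:
  phi_22 = [rho(2) - phi_11 rho(1)] / [1 - phi_11 rho(1)] = [0.5618 - (-0.5321)(-0.5321)] / [1 - (-0.5321)(-0.5321)]
         = 0.27866959 / 0.71686959 = 0.388731.
  Update: phi_21 = phi_11 - phi_22 phi_11 = -0.5321 - (0.388731)(-0.5321) = -0.325256.
Step k = 3:
  phi_33 = [rho(3) - phi_21 rho(2) - phi_22 rho(1)] / [1 - phi_21 rho(1) - phi_22 rho(2)]
    numerator   = -0.6811 - (-0.325256)(0.5618) - (0.388731)(-0.5321) = -0.29152723
    denominator = 1 - (-0.325256)(-0.5321) - (0.388731)(0.5618) = 0.60854202
  phi_33 = -0.29152723 / 0.60854202 = -0.4791.
Therefore phi_{33} = -0.4791.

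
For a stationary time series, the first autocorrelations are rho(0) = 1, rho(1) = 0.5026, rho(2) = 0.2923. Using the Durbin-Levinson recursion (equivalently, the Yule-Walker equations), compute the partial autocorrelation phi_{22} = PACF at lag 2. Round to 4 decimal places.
\phi_{22} = 0.0531

The PACF at lag k is phi_{kk}, the last component of the solution
to the Yule-Walker system G_k phi = r_k where
  (G_k)_{ij} = rho(|i - j|), (r_k)_i = rho(i), i,j = 1..k.
Equivalently, Durbin-Levinson gives phi_{kk} iteratively:
  phi_{11} = rho(1)
  phi_{kk} = [rho(k) - sum_{j=1..k-1} phi_{k-1,j} rho(k-j)]
            / [1 - sum_{j=1..k-1} phi_{k-1,j} rho(j)],
  phi_{k,j} = phi_{k-1,j} - phi_{kk} phi_{k-1,k-j},  j = 1..k-1.
Step k = 1:
  phi_11 = rho(1) = 0.5026.
Step k = 2:
  phi_22 = [rho(2) - phi_11 rho(1)] / [1 - phi_11 rho(1)] = [0.2923 - (0.5026)(0.5026)] / [1 - (0.5026)(0.5026)]
         = 0.03969324 / 0.74739324 = 0.0531.
Therefore phi_{22} = 0.0531.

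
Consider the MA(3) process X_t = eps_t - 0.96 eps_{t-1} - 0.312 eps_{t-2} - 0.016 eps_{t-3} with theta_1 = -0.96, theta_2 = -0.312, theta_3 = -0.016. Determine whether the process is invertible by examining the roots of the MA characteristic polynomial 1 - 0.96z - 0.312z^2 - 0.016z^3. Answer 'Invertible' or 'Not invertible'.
\text{Not invertible}

The MA(q) characteristic polynomial is P(z) = 1 - 0.96z - 0.312z^2 - 0.016z^3.
Invertibility requires all roots to lie outside the unit circle, i.e. |z| > 1 for every root.
Degree 3: look for a simple real root z0 first, then factor out (1 - z/z0) and solve the remaining quadratic.
Testing z0 = -5: P(-5) = 1 + (-0.96)(-5) + (-0.312)(-5)^2 + (-0.016)(-5)^3
  = 1 + (4.8) + (-7.8) + (2) = 0.  So z_0 = -5 is a root, |z_0| = 5.
Divide out the factor (1 + 0.2 z) = (1 - z/z0) (since 1/z0 = -0.2):
  P(z) = (1 + 0.2 z)(1 + (-1.16) z + (-0.08) z^2)
  [check: z-coef -1.16 - (-0.2) = -0.96; z^2-coef -0.08 - (-0.2)(-1.16) = -0.312; z^3-coef -(-0.2)(-0.08) = -0.016.]
Remaining roots from the quadratic factor 1 + (-1.16) z + (-0.08) z^2:
  Set 1 + (-1.16) z + (-0.08) z^2 = 0, i.e. a z^2 + b z + c = 0 with a = -0.08, b = -1.16, c = 1.
  Discriminant D = b^2 - 4ac = (-1.16)^2 - 4*(-0.08)*1 = 1.3456 - (-0.32) = 1.6656.
  D >= 0, so the roots are real: z = (-b +/- sqrt(D)) / (2a) = (1.16 +/- 1.290581) / (-0.16).
    z_1 = (1.16 + 1.290581) / (-0.16) = -15.3161,   |z_1| = 15.3161.
    z_2 = (1.16 - 1.290581) / (-0.16) = 0.8161,   |z_2| = 0.8161.
Moduli of all roots: 5.0000, 15.3161, 0.8161.
All moduli strictly greater than 1? No.
Verdict: Not invertible.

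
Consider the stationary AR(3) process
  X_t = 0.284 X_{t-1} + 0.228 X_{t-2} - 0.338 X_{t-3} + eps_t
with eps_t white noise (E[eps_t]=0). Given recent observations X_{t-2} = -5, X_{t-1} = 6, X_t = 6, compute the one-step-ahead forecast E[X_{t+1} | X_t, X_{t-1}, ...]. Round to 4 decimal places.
E[X_{t+1} \mid \mathcal F_t] = 4.7620

For an AR(p) model X_t = c + sum_i phi_i X_{t-i} + eps_t, the
one-step-ahead conditional mean is
  E[X_{t+1} | X_t, ...] = c + sum_i phi_i X_{t+1-i}.
Substitute known values:
  E[X_{t+1} | ...] = (0.284) * (6) + (0.228) * (6) + (-0.338) * (-5)
                   = 4.7620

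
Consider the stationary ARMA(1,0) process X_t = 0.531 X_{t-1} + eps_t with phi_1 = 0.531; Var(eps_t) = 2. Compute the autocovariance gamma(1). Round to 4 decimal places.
\gamma(1) = 1.4790

Multiply the model equation by X_{t-k} and take expectations. With theta_0 = psi_0 = 1 and psi_j the MA(infinity) weights, this gives
  gamma(k) - sum_i phi_i gamma(k-i) = c_k,
  c_k = sigma^2 * sum_{j=k..q} theta_j psi_{j-k}   (c_k = 0 for k > q),
using gamma(-m) = gamma(m).
Pure AR (q = 0): c_0 = sigma^2 = 2, c_k = 0 for k >= 1.
Equations for k = 0 and k = 1 (AR order 1):
  gamma(0) = phi_1 gamma(1) + c_0
  gamma(1) = phi_1 gamma(0) + c_1
Substituting the second into the first: gamma(0) (1 - phi_1^2) = c_0 + phi_1 c_1, so
  gamma(0) = c_0 / (1 - phi_1^2) = 2 / (1 - (0.531)^2) = 2 / 0.718039 = 2.785364.
  gamma(1) = phi_1 gamma(0) = (0.531)(2.785364) = 1.479028.
Therefore gamma(1) = 1.4790 (to 4 decimal places).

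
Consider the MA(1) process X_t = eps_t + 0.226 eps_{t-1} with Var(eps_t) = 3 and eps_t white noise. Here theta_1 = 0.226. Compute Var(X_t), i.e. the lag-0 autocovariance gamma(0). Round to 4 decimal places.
\gamma(0) = 3.1532

For an MA(q) process X_t = eps_t + sum_i theta_i eps_{t-i} with
Var(eps_t) = sigma^2, the variance is
  gamma(0) = sigma^2 * (1 + sum_i theta_i^2).
  sum_i theta_i^2 = (0.226)^2 = 0.051076.
  gamma(0) = 3 * (1 + 0.051076) = 3 * 1.051076 = 3.153228, which rounds to 3.1532.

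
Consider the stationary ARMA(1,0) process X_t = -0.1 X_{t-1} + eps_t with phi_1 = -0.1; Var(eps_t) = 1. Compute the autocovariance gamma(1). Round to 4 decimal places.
\gamma(1) = -0.1010

Multiply the model equation by X_{t-k} and take expectations. With theta_0 = psi_0 = 1 and psi_j the MA(infinity) weights, this gives
  gamma(k) - sum_i phi_i gamma(k-i) = c_k,
  c_k = sigma^2 * sum_{j=k..q} theta_j psi_{j-k}   (c_k = 0 for k > q),
using gamma(-m) = gamma(m).
Pure AR (q = 0): c_0 = sigma^2 = 1, c_k = 0 for k >= 1.
Equations for k = 0 and k = 1 (AR order 1):
  gamma(0) = phi_1 gamma(1) + c_0
  gamma(1) = phi_1 gamma(0) + c_1
Substituting the second into the first: gamma(0) (1 - phi_1^2) = c_0 + phi_1 c_1, so
  gamma(0) = c_0 / (1 - phi_1^2) = 1 / (1 - (-0.1)^2) = 1 / 0.99 = 1.010101.
  gamma(1) = phi_1 gamma(0) = (-0.1)(1.010101) = -0.10101.
Therefore gamma(1) = -0.1010 (to 4 decimal places).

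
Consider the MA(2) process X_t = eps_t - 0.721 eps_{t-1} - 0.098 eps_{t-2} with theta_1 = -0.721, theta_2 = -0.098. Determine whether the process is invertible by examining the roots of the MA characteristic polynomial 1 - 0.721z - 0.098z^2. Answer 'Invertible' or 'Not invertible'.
\text{Invertible}

The MA(q) characteristic polynomial is P(z) = 1 - 0.721z - 0.098z^2.
Invertibility requires all roots to lie outside the unit circle, i.e. |z| > 1 for every root.
Set 1 + (-0.721) z + (-0.098) z^2 = 0, i.e. a z^2 + b z + c = 0 with a = -0.098, b = -0.721, c = 1.
Discriminant D = b^2 - 4ac = (-0.721)^2 - 4*(-0.098)*1 = 0.519841 - (-0.392) = 0.911841.
D >= 0, so the roots are real: z = (-b +/- sqrt(D)) / (2a) = (0.721 +/- 0.954904) / (-0.196).
  z_1 = (0.721 + 0.954904) / (-0.196) = -8.5505,   |z_1| = 8.5505.
  z_2 = (0.721 - 0.954904) / (-0.196) = 1.1934,   |z_2| = 1.1934.
Moduli of all roots: 8.5505, 1.1934.
All moduli strictly greater than 1? Yes.
Verdict: Invertible.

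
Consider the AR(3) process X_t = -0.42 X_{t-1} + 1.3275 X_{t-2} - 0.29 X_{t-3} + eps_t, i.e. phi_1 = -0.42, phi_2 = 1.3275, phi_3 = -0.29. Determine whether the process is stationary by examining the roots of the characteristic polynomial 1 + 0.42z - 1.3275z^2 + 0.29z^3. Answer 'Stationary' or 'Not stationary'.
\text{Not stationary}

The AR(p) characteristic polynomial is P(z) = 1 + 0.42z - 1.3275z^2 + 0.29z^3.
Stationarity requires all roots to lie outside the unit circle, i.e. |z| > 1 for every root.
Degree 3: look for a simple real root z0 first, then factor out (1 - z/z0) and solve the remaining quadratic.
Testing z0 = 4: P(4) = 1 + (0.42)(4) + (-1.3275)(4)^2 + (0.29)(4)^3
  = 1 + (1.68) + (-21.24) + (18.56) = 0.  So z_0 = 4 is a root, |z_0| = 4.
Divide out the factor (1 - 0.25 z) = (1 - z/z0) (since 1/z0 = 0.25):
  P(z) = (1 - 0.25 z)(1 + (0.67) z + (-1.16) z^2)
  [check: z-coef 0.67 - (0.25) = 0.42; z^2-coef -1.16 - (0.25)(0.67) = -1.3275; z^3-coef -(0.25)(-1.16) = 0.29.]
Remaining roots from the quadratic factor 1 + (0.67) z + (-1.16) z^2:
  Set 1 + (0.67) z + (-1.16) z^2 = 0, i.e. a z^2 + b z + c = 0 with a = -1.16, b = 0.67, c = 1.
  Discriminant D = b^2 - 4ac = (0.67)^2 - 4*(-1.16)*1 = 0.4489 - (-4.64) = 5.0889.
  D >= 0, so the roots are real: z = (-b +/- sqrt(D)) / (2a) = (-0.67 +/- 2.255859) / (-2.32).
    z_1 = (-0.67 + 2.255859) / (-2.32) = -0.6836,   |z_1| = 0.6836.
    z_2 = (-0.67 - 2.255859) / (-2.32) = 1.2611,   |z_2| = 1.2611.
Moduli of all roots: 4.0000, 0.6836, 1.2611.
All moduli strictly greater than 1? No.
Verdict: Not stationary.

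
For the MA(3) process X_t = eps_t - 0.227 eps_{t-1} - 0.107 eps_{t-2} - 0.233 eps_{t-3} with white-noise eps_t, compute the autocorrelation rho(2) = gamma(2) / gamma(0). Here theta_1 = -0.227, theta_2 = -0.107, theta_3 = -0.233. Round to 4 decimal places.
\rho(2) = -0.0484

For an MA(q) process with theta_0 = 1, the autocovariance is
  gamma(k) = sigma^2 * sum_{i=0..q-k} theta_i * theta_{i+k},
and rho(k) = gamma(k) / gamma(0). Sigma^2 cancels.
  numerator   = (1)*(-0.107) + (-0.227)*(-0.233) = -0.054109.
  denominator = (1)^2 + (-0.227)^2 + (-0.107)^2 + (-0.233)^2 = 1.117267.
  rho(2) = -0.054109 / 1.117267 = -0.0484.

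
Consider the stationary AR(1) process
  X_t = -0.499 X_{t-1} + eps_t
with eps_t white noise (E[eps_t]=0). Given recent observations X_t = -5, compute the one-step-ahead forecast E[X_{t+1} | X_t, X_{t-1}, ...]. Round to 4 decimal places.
E[X_{t+1} \mid \mathcal F_t] = 2.4950

For an AR(p) model X_t = c + sum_i phi_i X_{t-i} + eps_t, the
one-step-ahead conditional mean is
  E[X_{t+1} | X_t, ...] = c + sum_i phi_i X_{t+1-i}.
Substitute known values:
  E[X_{t+1} | ...] = (-0.499) * (-5)
                   = 2.4950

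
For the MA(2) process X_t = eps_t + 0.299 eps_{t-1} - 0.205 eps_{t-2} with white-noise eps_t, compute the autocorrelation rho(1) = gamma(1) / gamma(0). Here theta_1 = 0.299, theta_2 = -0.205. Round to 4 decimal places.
\rho(1) = 0.2101

For an MA(q) process with theta_0 = 1, the autocovariance is
  gamma(k) = sigma^2 * sum_{i=0..q-k} theta_i * theta_{i+k},
and rho(k) = gamma(k) / gamma(0). Sigma^2 cancels.
  numerator   = (1)*(0.299) + (0.299)*(-0.205) = 0.237705.
  denominator = (1)^2 + (0.299)^2 + (-0.205)^2 = 1.131426.
  rho(1) = 0.237705 / 1.131426 = 0.2101.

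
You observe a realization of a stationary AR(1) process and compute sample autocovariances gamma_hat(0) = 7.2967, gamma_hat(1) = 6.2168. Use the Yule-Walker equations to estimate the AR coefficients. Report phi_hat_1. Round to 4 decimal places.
\hat\phi_{1} = 0.8520

The Yule-Walker equations for an AR(p) process read, in matrix form,
  Gamma_p phi = r_p,   with   (Gamma_p)_{ij} = gamma(|i - j|),
                       (r_p)_i = gamma(i),   i,j = 1..p.
Substitute the sample gammas (Toeplitz matrix and right-hand side of size 1):
  Gamma_p = [[7.2967]]
  r_p     = [6.2168]
With p = 1 this is the single equation gamma(0) phi_1 = gamma(1):
  phi_hat_1 = gamma(1) / gamma(0) = 6.2168 / 7.2967 = 0.8520.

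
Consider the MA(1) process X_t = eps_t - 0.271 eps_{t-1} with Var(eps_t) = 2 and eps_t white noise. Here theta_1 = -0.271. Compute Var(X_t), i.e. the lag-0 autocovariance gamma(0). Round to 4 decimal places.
\gamma(0) = 2.1469

For an MA(q) process X_t = eps_t + sum_i theta_i eps_{t-i} with
Var(eps_t) = sigma^2, the variance is
  gamma(0) = sigma^2 * (1 + sum_i theta_i^2).
  sum_i theta_i^2 = (-0.271)^2 = 0.073441.
  gamma(0) = 2 * (1 + 0.073441) = 2 * 1.073441 = 2.146882, which rounds to 2.1469.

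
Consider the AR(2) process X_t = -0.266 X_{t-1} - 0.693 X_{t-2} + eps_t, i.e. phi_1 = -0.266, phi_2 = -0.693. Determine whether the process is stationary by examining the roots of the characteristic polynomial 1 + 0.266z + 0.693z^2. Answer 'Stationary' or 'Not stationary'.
\text{Stationary}

The AR(p) characteristic polynomial is P(z) = 1 + 0.266z + 0.693z^2.
Stationarity requires all roots to lie outside the unit circle, i.e. |z| > 1 for every root.
Set 1 + (0.266) z + (0.693) z^2 = 0, i.e. a z^2 + b z + c = 0 with a = 0.693, b = 0.266, c = 1.
Discriminant D = b^2 - 4ac = (0.266)^2 - 4*(0.693)*1 = 0.070756 - (2.772) = -2.701244.
D < 0, so the roots are the complex-conjugate pair z = (-b +/- i sqrt(-D)) / (2a) = -0.1919 +/- 1.1858i.
For a conjugate pair |z|^2 = z * conj(z) = (product of roots) = c/a = 1/(0.693) = 1.443001, so |z| = sqrt(1.443001) = 1.2012 for both roots.
Moduli of all roots: 1.2012, 1.2012.
All moduli strictly greater than 1? Yes.
Verdict: Stationary.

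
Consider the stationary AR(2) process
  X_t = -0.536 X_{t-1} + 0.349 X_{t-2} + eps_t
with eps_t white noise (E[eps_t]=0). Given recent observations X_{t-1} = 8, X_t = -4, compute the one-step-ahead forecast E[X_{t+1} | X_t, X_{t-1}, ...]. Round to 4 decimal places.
E[X_{t+1} \mid \mathcal F_t] = 4.9360

For an AR(p) model X_t = c + sum_i phi_i X_{t-i} + eps_t, the
one-step-ahead conditional mean is
  E[X_{t+1} | X_t, ...] = c + sum_i phi_i X_{t+1-i}.
Substitute known values:
  E[X_{t+1} | ...] = (-0.536) * (-4) + (0.349) * (8)
                   = 4.9360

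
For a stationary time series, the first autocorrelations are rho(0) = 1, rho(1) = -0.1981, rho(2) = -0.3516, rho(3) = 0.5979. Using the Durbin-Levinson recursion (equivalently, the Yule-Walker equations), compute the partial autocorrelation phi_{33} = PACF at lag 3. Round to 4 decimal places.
\phi_{33} = 0.5230

The PACF at lag k is phi_{kk}, the last component of the solution
to the Yule-Walker system G_k phi = r_k where
  (G_k)_{ij} = rho(|i - j|), (r_k)_i = rho(i), i,j = 1..k.
Equivalently, Durbin-Levinson gives phi_{kk} iteratively:
  phi_{11} = rho(1)
  phi_{kk} = [rho(k) - sum_{j=1..k-1} phi_{k-1,j} rho(k-j)]
            / [1 - sum_{j=1..k-1} phi_{k-1,j} rho(j)],
  phi_{k,j} = phi_{k-1,j} - phi_{kk} phi_{k-1,k-j},  j = 1..k-1.
Step k = 1:
  phi_11 = rho(1) = -0.1981.
Step k = 2:
  phi_22 = [rho(2) - phi_11 rho(1)] / [1 - phi_11 rho(1)] = [-0.3516 - (-0.1981)(-0.1981)] / [1 - (-0.1981)(-0.1981)]
         = -0.39084361 / 0.96075639 = -0.406808.
  Update: phi_21 = phi_11 - phi_22 phi_11 = -0.1981 - (-0.406808)(-0.1981) = -0.278689.
Step k = 3:
  phi_33 = [rho(3) - phi_21 rho(2) - phi_22 rho(1)] / [1 - phi_21 rho(1) - phi_22 rho(2)]
    numerator   = 0.5979 - (-0.278689)(-0.3516) - (-0.406808)(-0.1981) = 0.41932434
    denominator = 1 - (-0.278689)(-0.1981) - (-0.406808)(-0.3516) = 0.80175799
  phi_33 = 0.41932434 / 0.80175799 = 0.523.
Therefore phi_{33} = 0.5230.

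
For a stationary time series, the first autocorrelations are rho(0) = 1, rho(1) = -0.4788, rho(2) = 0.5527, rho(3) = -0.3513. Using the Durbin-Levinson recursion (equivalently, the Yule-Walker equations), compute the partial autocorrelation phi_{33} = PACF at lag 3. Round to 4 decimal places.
\phi_{33} = 0.0051

The PACF at lag k is phi_{kk}, the last component of the solution
to the Yule-Walker system G_k phi = r_k where
  (G_k)_{ij} = rho(|i - j|), (r_k)_i = rho(i), i,j = 1..k.
Equivalently, Durbin-Levinson gives phi_{kk} iteratively:
  phi_{11} = rho(1)
  phi_{kk} = [rho(k) - sum_{j=1..k-1} phi_{k-1,j} rho(k-j)]
            / [1 - sum_{j=1..k-1} phi_{k-1,j} rho(j)],
  phi_{k,j} = phi_{k-1,j} - phi_{kk} phi_{k-1,k-j},  j = 1..k-1.
Step k = 1:
  phi_11 = rho(1) = -0.4788.
Step k = 2:
  phi_22 = [rho(2) - phi_11 rho(1)] / [1 - phi_11 rho(1)] = [0.5527 - (-0.4788)(-0.4788)] / [1 - (-0.4788)(-0.4788)]
         = 0.32345056 / 0.77075056 = 0.419657.
  Update: phi_21 = phi_11 - phi_22 phi_11 = -0.4788 - (0.419657)(-0.4788) = -0.277868.
Step k = 3:
  phi_33 = [rho(3) - phi_21 rho(2) - phi_22 rho(1)] / [1 - phi_21 rho(1) - phi_22 rho(2)]
    numerator   = -0.3513 - (-0.277868)(0.5527) - (0.419657)(-0.4788) = 0.00320946
    denominator = 1 - (-0.277868)(-0.4788) - (0.419657)(0.5527) = 0.6350124
  phi_33 = 0.00320946 / 0.6350124 = 0.0051.
Therefore phi_{33} = 0.0051.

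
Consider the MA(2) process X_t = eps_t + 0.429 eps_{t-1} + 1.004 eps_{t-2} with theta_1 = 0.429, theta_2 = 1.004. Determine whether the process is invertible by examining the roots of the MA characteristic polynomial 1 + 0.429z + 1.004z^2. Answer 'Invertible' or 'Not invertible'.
\text{Not invertible}

The MA(q) characteristic polynomial is P(z) = 1 + 0.429z + 1.004z^2.
Invertibility requires all roots to lie outside the unit circle, i.e. |z| > 1 for every root.
Set 1 + (0.429) z + (1.004) z^2 = 0, i.e. a z^2 + b z + c = 0 with a = 1.004, b = 0.429, c = 1.
Discriminant D = b^2 - 4ac = (0.429)^2 - 4*(1.004)*1 = 0.184041 - (4.016) = -3.831959.
D < 0, so the roots are the complex-conjugate pair z = (-b +/- i sqrt(-D)) / (2a) = -0.2136 +/- 0.9749i.
For a conjugate pair |z|^2 = z * conj(z) = (product of roots) = c/a = 1/(1.004) = 0.996016, so |z| = sqrt(0.996016) = 0.998 for both roots.
Moduli of all roots: 0.9980, 0.9980.
All moduli strictly greater than 1? No.
Verdict: Not invertible.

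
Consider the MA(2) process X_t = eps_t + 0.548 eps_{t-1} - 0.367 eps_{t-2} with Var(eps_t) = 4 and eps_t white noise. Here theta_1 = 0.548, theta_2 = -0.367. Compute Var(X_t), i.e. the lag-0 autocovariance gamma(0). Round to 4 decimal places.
\gamma(0) = 5.7400

For an MA(q) process X_t = eps_t + sum_i theta_i eps_{t-i} with
Var(eps_t) = sigma^2, the variance is
  gamma(0) = sigma^2 * (1 + sum_i theta_i^2).
  sum_i theta_i^2 = (0.548)^2 + (-0.367)^2 = 0.300304 + 0.134689 = 0.434993.
  gamma(0) = 4 * (1 + 0.434993) = 4 * 1.434993 = 5.739972, which rounds to 5.7400.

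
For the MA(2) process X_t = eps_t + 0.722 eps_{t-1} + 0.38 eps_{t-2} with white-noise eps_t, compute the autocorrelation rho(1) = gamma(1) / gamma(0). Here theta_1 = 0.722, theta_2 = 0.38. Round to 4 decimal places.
\rho(1) = 0.5982

For an MA(q) process with theta_0 = 1, the autocovariance is
  gamma(k) = sigma^2 * sum_{i=0..q-k} theta_i * theta_{i+k},
and rho(k) = gamma(k) / gamma(0). Sigma^2 cancels.
  numerator   = (1)*(0.722) + (0.722)*(0.38) = 0.99636.
  denominator = (1)^2 + (0.722)^2 + (0.38)^2 = 1.665684.
  rho(1) = 0.99636 / 1.665684 = 0.5982.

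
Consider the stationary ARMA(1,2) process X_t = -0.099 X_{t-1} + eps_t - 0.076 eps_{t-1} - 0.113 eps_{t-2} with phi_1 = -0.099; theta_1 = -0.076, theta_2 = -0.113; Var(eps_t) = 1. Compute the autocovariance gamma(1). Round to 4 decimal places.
\gamma(1) = -0.1592

Multiply the model equation by X_{t-k} and take expectations. With theta_0 = psi_0 = 1 and psi_j the MA(infinity) weights, this gives
  gamma(k) - sum_i phi_i gamma(k-i) = c_k,
  c_k = sigma^2 * sum_{j=k..q} theta_j psi_{j-k}   (c_k = 0 for k > q),
using gamma(-m) = gamma(m).
psi-weights needed (psi_j = theta_j + sum_i phi_i psi_{j-i}):
  psi_1 = theta_1 + phi_1 = -0.076 + (-0.099) = -0.175
  psi_2 = theta_2 + phi_1 psi_1 = -0.113 + (-0.099)(-0.175) = -0.095675
Right-hand sides:
  c_0 = sigma^2 (1 + theta_1 psi_1 + theta_2 psi_2) = 1 * (1 + (-0.076)(-0.175) + (-0.113)(-0.095675)) = 1 * 1.024111 = 1.024111
  c_1 = sigma^2 (theta_1 + theta_2 psi_1) = 1 * (-0.076 + (-0.113)(-0.175)) = -0.056225
  c_2 = sigma^2 theta_2 = 1 * (-0.113) = -0.113
Equations for k = 0 and k = 1 (AR order 1):
  gamma(0) = phi_1 gamma(1) + c_0
  gamma(1) = phi_1 gamma(0) + c_1
Substituting the second into the first: gamma(0) (1 - phi_1^2) = c_0 + phi_1 c_1, so
  gamma(0) = (c_0 + phi_1 c_1) / (1 - phi_1^2) = (1.024111 + (-0.099)(-0.056225)) / (1 - (-0.099)^2) = 1.029678 / 0.990199 = 1.039869.
  gamma(1) = phi_1 gamma(0) + c_1 = (-0.099)(1.039869) + (-0.056225) = -0.159172.
Therefore gamma(1) = -0.1592 (to 4 decimal places).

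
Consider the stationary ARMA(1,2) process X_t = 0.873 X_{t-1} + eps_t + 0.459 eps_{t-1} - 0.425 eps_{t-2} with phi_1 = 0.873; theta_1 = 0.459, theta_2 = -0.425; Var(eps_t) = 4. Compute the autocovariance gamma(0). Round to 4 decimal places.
\gamma(0) = 20.2515

Multiply the model equation by X_{t-k} and take expectations. With theta_0 = psi_0 = 1 and psi_j the MA(infinity) weights, this gives
  gamma(k) - sum_i phi_i gamma(k-i) = c_k,
  c_k = sigma^2 * sum_{j=k..q} theta_j psi_{j-k}   (c_k = 0 for k > q),
using gamma(-m) = gamma(m).
psi-weights needed (psi_j = theta_j + sum_i phi_i psi_{j-i}):
  psi_1 = theta_1 + phi_1 = 0.459 + (0.873) = 1.332
  psi_2 = theta_2 + phi_1 psi_1 = -0.425 + (0.873)(1.332) = 0.737836
Right-hand sides:
  c_0 = sigma^2 (1 + theta_1 psi_1 + theta_2 psi_2) = 4 * (1 + (0.459)(1.332) + (-0.425)(0.737836)) = 4 * 1.297808 = 5.191231
  c_1 = sigma^2 (theta_1 + theta_2 psi_1) = 4 * (0.459 + (-0.425)(1.332)) = -0.4284
  c_2 = sigma^2 theta_2 = 4 * (-0.425) = -1.7
Equations for k = 0 and k = 1 (AR order 1):
  gamma(0) = phi_1 gamma(1) + c_0
  gamma(1) = phi_1 gamma(0) + c_1
Substituting the second into the first: gamma(0) (1 - phi_1^2) = c_0 + phi_1 c_1, so
  gamma(0) = (c_0 + phi_1 c_1) / (1 - phi_1^2) = (5.191231 + (0.873)(-0.4284)) / (1 - (0.873)^2) = 4.817238 / 0.237871 = 20.251471.
Therefore gamma(0) = 20.2515 (to 4 decimal places).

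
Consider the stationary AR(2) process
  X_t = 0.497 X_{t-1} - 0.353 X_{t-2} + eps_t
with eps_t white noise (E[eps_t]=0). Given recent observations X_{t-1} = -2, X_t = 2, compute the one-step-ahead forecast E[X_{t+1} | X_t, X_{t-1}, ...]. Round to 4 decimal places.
E[X_{t+1} \mid \mathcal F_t] = 1.7000

For an AR(p) model X_t = c + sum_i phi_i X_{t-i} + eps_t, the
one-step-ahead conditional mean is
  E[X_{t+1} | X_t, ...] = c + sum_i phi_i X_{t+1-i}.
Substitute known values:
  E[X_{t+1} | ...] = (0.497) * (2) + (-0.353) * (-2)
                   = 1.7000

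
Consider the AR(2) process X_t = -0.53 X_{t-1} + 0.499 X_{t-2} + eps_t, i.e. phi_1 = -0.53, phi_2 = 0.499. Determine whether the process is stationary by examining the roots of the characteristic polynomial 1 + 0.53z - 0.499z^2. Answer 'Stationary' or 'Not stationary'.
\text{Not stationary}

The AR(p) characteristic polynomial is P(z) = 1 + 0.53z - 0.499z^2.
Stationarity requires all roots to lie outside the unit circle, i.e. |z| > 1 for every root.
Set 1 + (0.53) z + (-0.499) z^2 = 0, i.e. a z^2 + b z + c = 0 with a = -0.499, b = 0.53, c = 1.
Discriminant D = b^2 - 4ac = (0.53)^2 - 4*(-0.499)*1 = 0.2809 - (-1.996) = 2.2769.
D >= 0, so the roots are real: z = (-b +/- sqrt(D)) / (2a) = (-0.53 +/- 1.50894) / (-0.998).
  z_1 = (-0.53 + 1.50894) / (-0.998) = -0.9809,   |z_1| = 0.9809.
  z_2 = (-0.53 - 1.50894) / (-0.998) = 2.043,   |z_2| = 2.043.
Moduli of all roots: 0.9809, 2.0430.
All moduli strictly greater than 1? No.
Verdict: Not stationary.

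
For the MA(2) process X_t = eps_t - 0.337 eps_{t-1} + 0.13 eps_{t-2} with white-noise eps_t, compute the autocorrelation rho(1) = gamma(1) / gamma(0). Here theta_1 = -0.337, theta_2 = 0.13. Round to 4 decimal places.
\rho(1) = -0.3369

For an MA(q) process with theta_0 = 1, the autocovariance is
  gamma(k) = sigma^2 * sum_{i=0..q-k} theta_i * theta_{i+k},
and rho(k) = gamma(k) / gamma(0). Sigma^2 cancels.
  numerator   = (1)*(-0.337) + (-0.337)*(0.13) = -0.38081.
  denominator = (1)^2 + (-0.337)^2 + (0.13)^2 = 1.130469.
  rho(1) = -0.38081 / 1.130469 = -0.3369.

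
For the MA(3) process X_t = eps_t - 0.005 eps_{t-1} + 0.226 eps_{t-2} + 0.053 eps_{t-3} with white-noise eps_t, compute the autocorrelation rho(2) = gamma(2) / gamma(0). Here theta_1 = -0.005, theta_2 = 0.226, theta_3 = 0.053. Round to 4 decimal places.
\rho(2) = 0.2142

For an MA(q) process with theta_0 = 1, the autocovariance is
  gamma(k) = sigma^2 * sum_{i=0..q-k} theta_i * theta_{i+k},
and rho(k) = gamma(k) / gamma(0). Sigma^2 cancels.
  numerator   = (1)*(0.226) + (-0.005)*(0.053) = 0.225735.
  denominator = (1)^2 + (-0.005)^2 + (0.226)^2 + (0.053)^2 = 1.05391.
  rho(2) = 0.225735 / 1.05391 = 0.2142.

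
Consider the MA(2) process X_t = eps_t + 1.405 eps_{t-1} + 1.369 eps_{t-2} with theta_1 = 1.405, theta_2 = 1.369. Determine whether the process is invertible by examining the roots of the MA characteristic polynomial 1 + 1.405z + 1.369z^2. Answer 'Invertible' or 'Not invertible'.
\text{Not invertible}

The MA(q) characteristic polynomial is P(z) = 1 + 1.405z + 1.369z^2.
Invertibility requires all roots to lie outside the unit circle, i.e. |z| > 1 for every root.
Set 1 + (1.405) z + (1.369) z^2 = 0, i.e. a z^2 + b z + c = 0 with a = 1.369, b = 1.405, c = 1.
Discriminant D = b^2 - 4ac = (1.405)^2 - 4*(1.369)*1 = 1.974025 - (5.476) = -3.501975.
D < 0, so the roots are the complex-conjugate pair z = (-b +/- i sqrt(-D)) / (2a) = -0.5131 +/- 0.6835i.
For a conjugate pair |z|^2 = z * conj(z) = (product of roots) = c/a = 1/(1.369) = 0.73046, so |z| = sqrt(0.73046) = 0.8547 for both roots.
Moduli of all roots: 0.8547, 0.8547.
All moduli strictly greater than 1? No.
Verdict: Not invertible.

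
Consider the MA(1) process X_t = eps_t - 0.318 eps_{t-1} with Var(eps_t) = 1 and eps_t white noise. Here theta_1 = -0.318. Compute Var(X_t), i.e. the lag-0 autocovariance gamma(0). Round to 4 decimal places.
\gamma(0) = 1.1011

For an MA(q) process X_t = eps_t + sum_i theta_i eps_{t-i} with
Var(eps_t) = sigma^2, the variance is
  gamma(0) = sigma^2 * (1 + sum_i theta_i^2).
  sum_i theta_i^2 = (-0.318)^2 = 0.101124.
  gamma(0) = 1 * (1 + 0.101124) = 1 * 1.101124 = 1.101124, which rounds to 1.1011.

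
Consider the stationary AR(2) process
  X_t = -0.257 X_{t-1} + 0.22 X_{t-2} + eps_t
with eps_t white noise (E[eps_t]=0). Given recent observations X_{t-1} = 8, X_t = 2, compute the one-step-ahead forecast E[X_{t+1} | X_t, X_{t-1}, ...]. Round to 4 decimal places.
E[X_{t+1} \mid \mathcal F_t] = 1.2460

For an AR(p) model X_t = c + sum_i phi_i X_{t-i} + eps_t, the
one-step-ahead conditional mean is
  E[X_{t+1} | X_t, ...] = c + sum_i phi_i X_{t+1-i}.
Substitute known values:
  E[X_{t+1} | ...] = (-0.257) * (2) + (0.22) * (8)
                   = 1.2460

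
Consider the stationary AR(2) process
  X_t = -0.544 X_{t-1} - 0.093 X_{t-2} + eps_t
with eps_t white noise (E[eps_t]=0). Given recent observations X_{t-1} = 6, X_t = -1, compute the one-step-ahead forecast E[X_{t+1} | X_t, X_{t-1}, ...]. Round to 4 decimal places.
E[X_{t+1} \mid \mathcal F_t] = -0.0140

For an AR(p) model X_t = c + sum_i phi_i X_{t-i} + eps_t, the
one-step-ahead conditional mean is
  E[X_{t+1} | X_t, ...] = c + sum_i phi_i X_{t+1-i}.
Substitute known values:
  E[X_{t+1} | ...] = (-0.544) * (-1) + (-0.093) * (6)
                   = -0.0140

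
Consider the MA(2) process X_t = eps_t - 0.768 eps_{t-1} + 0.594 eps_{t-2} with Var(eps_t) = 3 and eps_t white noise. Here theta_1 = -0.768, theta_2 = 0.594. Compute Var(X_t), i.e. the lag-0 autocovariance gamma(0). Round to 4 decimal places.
\gamma(0) = 5.8280

For an MA(q) process X_t = eps_t + sum_i theta_i eps_{t-i} with
Var(eps_t) = sigma^2, the variance is
  gamma(0) = sigma^2 * (1 + sum_i theta_i^2).
  sum_i theta_i^2 = (-0.768)^2 + (0.594)^2 = 0.589824 + 0.352836 = 0.94266.
  gamma(0) = 3 * (1 + 0.94266) = 3 * 1.94266 = 5.82798, which rounds to 5.8280.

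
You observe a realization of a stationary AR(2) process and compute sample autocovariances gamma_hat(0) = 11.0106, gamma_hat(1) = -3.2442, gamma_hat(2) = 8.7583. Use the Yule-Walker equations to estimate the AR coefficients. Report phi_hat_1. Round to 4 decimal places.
\hat\phi_{1} = -0.0660

The Yule-Walker equations for an AR(p) process read, in matrix form,
  Gamma_p phi = r_p,   with   (Gamma_p)_{ij} = gamma(|i - j|),
                       (r_p)_i = gamma(i),   i,j = 1..p.
Substitute the sample gammas (Toeplitz matrix and right-hand side of size 2):
  Gamma_p = [[11.0106, -3.2442], [-3.2442, 11.0106]]
  r_p     = [-3.2442, 8.7583]
Written out:
  11.0106 phi_1 - 3.2442 phi_2 = -3.2442
  -3.2442 phi_1 + 11.0106 phi_2 = 8.7583
Solve by Cramer's rule:
  det = gamma(0)^2 - gamma(1)^2 = (11.0106)^2 - (-3.2442)^2 = 121.23331236 - 10.52483364 = 110.70847872
  phi_hat_1 = [gamma(1) gamma(0) - gamma(1) gamma(2)] / det = [(-3.2442)(11.0106) - (-3.2442)(8.7583)] / 110.70847872 = -7.30691166 / 110.70847872 = -0.066
  phi_hat_2 = [gamma(0) gamma(2) - gamma(1)^2] / det = [(11.0106)(8.7583) - (-3.2442)^2] / 110.70847872 = 85.90930434 / 110.70847872 = 0.776
So phi_hat = [-0.0660, 0.7760].
Therefore phi_hat_1 = -0.0660.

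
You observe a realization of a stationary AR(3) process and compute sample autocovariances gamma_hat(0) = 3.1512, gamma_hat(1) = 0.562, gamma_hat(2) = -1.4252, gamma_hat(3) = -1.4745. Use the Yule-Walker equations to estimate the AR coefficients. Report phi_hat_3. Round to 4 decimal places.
\hat\phi_{3} = -0.3550

The Yule-Walker equations for an AR(p) process read, in matrix form,
  Gamma_p phi = r_p,   with   (Gamma_p)_{ij} = gamma(|i - j|),
                       (r_p)_i = gamma(i),   i,j = 1..p.
Substitute the sample gammas (Toeplitz matrix and right-hand side of size 3):
  Gamma_p = [[3.1512, 0.562, -1.4252], [0.562, 3.1512, 0.562], [-1.4252, 0.562, 3.1512]]
  r_p     = [0.562, -1.4252, -1.4745]
Written out (R1..R3):
  (R1) 3.1512 phi_1 + 0.562 phi_2 - 1.4252 phi_3 = 0.562
  (R2) 0.562 phi_1 + 3.1512 phi_2 + 0.562 phi_3 = -1.4252
  (R3) -1.4252 phi_1 + 0.562 phi_2 + 3.1512 phi_3 = -1.4745
Gaussian elimination:
  R2 <- R2 - (0.562/3.1512) R1 = R2 - (0.178345) R1:  3.05097 phi_2 + 0.816177 phi_3 = -1.52543
  R3 <- R3 - (-1.4252/3.1512) R1 = R3 - (-0.452272) R1:  0.816177 phi_2 + 2.506622 phi_3 = -1.220323
  R3 <- R3 - (0.816177/3.05097) R2 = R3 - (0.267514) R2:  2.288283 phi_3 = -0.812249
Back-substitution:
  phi_hat_3 = -0.812249 / 2.288283 = -0.35496
  phi_hat_2 = (-1.52543 - (0.816177)(-0.35496)) / 3.05097 = -0.405025
  phi_hat_1 = (0.562 - (0.562)(-0.405025) - (-1.4252)(-0.35496)) / 3.1512 = 0.09004
So phi_hat = [0.0900, -0.4050, -0.3550].
Therefore phi_hat_3 = -0.3550.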